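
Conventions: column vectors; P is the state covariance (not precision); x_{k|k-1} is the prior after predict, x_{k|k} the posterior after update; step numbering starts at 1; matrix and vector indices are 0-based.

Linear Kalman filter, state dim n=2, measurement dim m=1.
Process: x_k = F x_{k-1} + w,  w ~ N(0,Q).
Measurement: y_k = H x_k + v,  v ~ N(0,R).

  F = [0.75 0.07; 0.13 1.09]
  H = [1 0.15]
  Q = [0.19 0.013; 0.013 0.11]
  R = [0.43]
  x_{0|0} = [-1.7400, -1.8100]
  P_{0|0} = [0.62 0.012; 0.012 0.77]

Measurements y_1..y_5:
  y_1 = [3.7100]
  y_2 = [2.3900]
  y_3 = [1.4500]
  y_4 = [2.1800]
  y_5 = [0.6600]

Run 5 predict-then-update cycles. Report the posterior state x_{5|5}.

step 1: x^-=[-1.4317, -2.1991]  P^-=[0.5438 0.1421; 0.1421 1.0387]  S=[1.0398]  K=[0.5435; 0.2865]  nu=[5.4716]  x^+=[1.5420, -0.6314]  P^+=[0.2367 -0.0198; -0.0198 0.9534]
step 2: x^-=[1.1123, -0.4877]  P^-=[0.3257 0.0925; 0.0925 1.2411]  S=[0.8114]  K=[0.4185; 0.3434]  nu=[1.3509]  x^+=[1.6777, -0.0238]  P^+=[0.1836 -0.0242; -0.0242 1.1454]
step 3: x^-=[1.2566, 0.1921]  P^-=[0.2963 0.0983; 0.0983 1.4671]  S=[0.7889]  K=[0.3944; 0.4036]  nu=[0.1646]  x^+=[1.3215, 0.2585]  P^+=[0.1737 -0.0272; -0.0272 1.3386]
step 4: x^-=[1.0092, 0.4536]  P^-=[0.2914 0.1096; 0.1096 1.6956]  S=[0.7924]  K=[0.3885; 0.4592]  nu=[1.1027]  x^+=[1.4376, 0.9600]  P^+=[0.1718 -0.0318; -0.0318 1.5285]
step 5: x^-=[1.1454, 1.2333]  P^-=[0.2908 0.1201; 0.1201 1.9199]  S=[0.8000]  K=[0.3860; 0.5101]  nu=[-0.6704]  x^+=[0.8866, 0.8914]  P^+=[0.1716 -0.0374; -0.0374 1.7117]

x_post = [0.8866, 0.8914]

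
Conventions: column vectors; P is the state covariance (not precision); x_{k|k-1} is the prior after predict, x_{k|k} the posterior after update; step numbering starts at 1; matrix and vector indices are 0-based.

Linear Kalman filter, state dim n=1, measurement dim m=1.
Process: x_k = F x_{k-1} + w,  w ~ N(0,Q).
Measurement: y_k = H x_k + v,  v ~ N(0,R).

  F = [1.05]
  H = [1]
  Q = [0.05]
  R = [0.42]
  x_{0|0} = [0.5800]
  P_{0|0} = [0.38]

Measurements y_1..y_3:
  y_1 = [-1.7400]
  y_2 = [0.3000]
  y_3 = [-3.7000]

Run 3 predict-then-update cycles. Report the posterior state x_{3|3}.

step 1: x^-=[0.6090]  P^-=[0.4690]  S=[0.8890]  K=[0.5275]  nu=[-2.3490]  x^+=[-0.6302]  P^+=[0.2216]
step 2: x^-=[-0.6617]  P^-=[0.2943]  S=[0.7143]  K=[0.4120]  nu=[0.9617]  x^+=[-0.2655]  P^+=[0.1730]
step 3: x^-=[-0.2788]  P^-=[0.2408]  S=[0.6608]  K=[0.3644]  nu=[-3.4212]  x^+=[-1.5254]  P^+=[0.1530]

x_post = [-1.5254]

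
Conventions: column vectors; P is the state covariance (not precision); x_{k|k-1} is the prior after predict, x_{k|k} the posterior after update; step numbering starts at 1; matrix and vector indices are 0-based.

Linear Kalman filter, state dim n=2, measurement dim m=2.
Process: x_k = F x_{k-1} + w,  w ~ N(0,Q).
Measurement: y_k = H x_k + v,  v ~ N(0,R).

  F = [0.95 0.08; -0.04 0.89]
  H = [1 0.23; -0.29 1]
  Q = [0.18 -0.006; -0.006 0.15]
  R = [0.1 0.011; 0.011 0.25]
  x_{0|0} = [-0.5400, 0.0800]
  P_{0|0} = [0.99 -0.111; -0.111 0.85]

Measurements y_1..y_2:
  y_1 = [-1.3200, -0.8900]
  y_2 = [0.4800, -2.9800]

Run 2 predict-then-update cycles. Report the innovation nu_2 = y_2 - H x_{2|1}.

innov = [1.6910, -2.5105]

step 1: x^-=[-0.5066, 0.0928]  P^-=[1.0620 -0.0766; -0.0766 0.8328]  S=[1.1709 -0.1769; -0.1769 1.2165]  K=[0.8632 -0.1906; 0.2090 0.7332]  nu=[-0.8347, -1.1297]  x^+=[-1.0119, -0.9100]  P^+=[0.0872 -0.0129; -0.0129 0.1819]
step 2: x^-=[-1.0341, -0.7694]  P^-=[0.2579 -0.0072; -0.0072 0.2951]  S=[0.3702 -0.0026; -0.0026 0.5710]  K=[0.6912 -0.1404; 0.1676 0.5213]  nu=[1.6910, -2.5105]  x^+=[0.4872, -1.7946]  P^+=[0.0693 -0.0074; -0.0074 0.1300]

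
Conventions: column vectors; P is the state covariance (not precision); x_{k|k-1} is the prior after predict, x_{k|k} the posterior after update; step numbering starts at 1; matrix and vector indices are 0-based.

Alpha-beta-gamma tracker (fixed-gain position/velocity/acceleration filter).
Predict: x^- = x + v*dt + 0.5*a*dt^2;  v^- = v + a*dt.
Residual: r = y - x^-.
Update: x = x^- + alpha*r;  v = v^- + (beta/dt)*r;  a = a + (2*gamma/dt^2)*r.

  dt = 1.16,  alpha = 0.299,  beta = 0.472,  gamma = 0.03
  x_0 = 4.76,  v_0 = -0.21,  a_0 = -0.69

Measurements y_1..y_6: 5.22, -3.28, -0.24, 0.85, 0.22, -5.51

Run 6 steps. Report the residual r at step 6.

resid = -2.3088

step 1: x_pred=4.0522  r=1.1678  x^+=4.4013  v^+=-0.5352  a^+=-0.6379
step 2: x_pred=3.3513  r=-6.6313  x^+=1.3685  v^+=-3.9735  a^+=-0.9336
step 3: x_pred=-3.8688  r=3.6288  x^+=-2.7838  v^+=-3.5799  a^+=-0.7718
step 4: x_pred=-7.4558  r=8.3058  x^+=-4.9723  v^+=-1.0956  a^+=-0.4015
step 5: x_pred=-6.5134  r=6.7334  x^+=-4.5001  v^+=1.1785  a^+=-0.1012
step 6: x_pred=-3.2012  r=-2.3088  x^+=-3.8915  v^+=0.1216  a^+=-0.2042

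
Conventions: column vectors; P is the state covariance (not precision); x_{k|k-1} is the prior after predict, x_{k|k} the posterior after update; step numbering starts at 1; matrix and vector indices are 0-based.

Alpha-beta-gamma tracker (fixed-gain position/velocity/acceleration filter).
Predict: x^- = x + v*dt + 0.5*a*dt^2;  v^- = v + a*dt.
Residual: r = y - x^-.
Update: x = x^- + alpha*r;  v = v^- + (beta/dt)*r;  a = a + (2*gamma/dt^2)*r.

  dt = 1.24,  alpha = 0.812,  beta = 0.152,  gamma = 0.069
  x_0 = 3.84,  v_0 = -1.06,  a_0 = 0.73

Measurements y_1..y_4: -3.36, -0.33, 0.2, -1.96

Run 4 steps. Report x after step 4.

step 1: x_pred=3.0868  r=-6.4468  x^+=-2.1480  v^+=-0.9451  a^+=0.1514
step 2: x_pred=-3.2035  r=2.8735  x^+=-0.8702  v^+=-0.4051  a^+=0.4093
step 3: x_pred=-1.0579  r=1.2579  x^+=-0.0365  v^+=0.2566  a^+=0.5222
step 4: x_pred=0.6832  r=-2.6432  x^+=-1.4631  v^+=0.5801  a^+=0.2850

x_post = -1.4631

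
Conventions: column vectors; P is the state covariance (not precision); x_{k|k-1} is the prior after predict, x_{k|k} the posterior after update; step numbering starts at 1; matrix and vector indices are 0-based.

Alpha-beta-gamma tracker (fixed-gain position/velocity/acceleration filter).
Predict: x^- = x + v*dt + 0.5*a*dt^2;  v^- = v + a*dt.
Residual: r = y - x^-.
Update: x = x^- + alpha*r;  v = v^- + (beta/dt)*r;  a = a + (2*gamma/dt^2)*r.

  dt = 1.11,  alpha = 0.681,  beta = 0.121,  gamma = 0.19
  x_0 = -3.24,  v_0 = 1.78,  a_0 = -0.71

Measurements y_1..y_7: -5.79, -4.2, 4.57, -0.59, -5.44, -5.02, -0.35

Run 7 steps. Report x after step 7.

step 1: x_pred=-1.7016  r=-4.0884  x^+=-4.4858  v^+=0.5462  a^+=-1.9709
step 2: x_pred=-5.0937  r=0.8937  x^+=-4.4851  v^+=-1.5441  a^+=-1.6953
step 3: x_pred=-7.2434  r=11.8134  x^+=0.8015  v^+=-2.1381  a^+=1.9481
step 4: x_pred=-0.3716  r=-0.2184  x^+=-0.5203  v^+=0.0005  a^+=1.8808
step 5: x_pred=0.6389  r=-6.0789  x^+=-3.5008  v^+=1.4256  a^+=0.0060
step 6: x_pred=-1.9148  r=-3.1052  x^+=-4.0294  v^+=1.0937  a^+=-0.9517
step 7: x_pred=-3.4018  r=3.0518  x^+=-1.3235  v^+=0.3699  a^+=-0.0105

x_post = -1.3235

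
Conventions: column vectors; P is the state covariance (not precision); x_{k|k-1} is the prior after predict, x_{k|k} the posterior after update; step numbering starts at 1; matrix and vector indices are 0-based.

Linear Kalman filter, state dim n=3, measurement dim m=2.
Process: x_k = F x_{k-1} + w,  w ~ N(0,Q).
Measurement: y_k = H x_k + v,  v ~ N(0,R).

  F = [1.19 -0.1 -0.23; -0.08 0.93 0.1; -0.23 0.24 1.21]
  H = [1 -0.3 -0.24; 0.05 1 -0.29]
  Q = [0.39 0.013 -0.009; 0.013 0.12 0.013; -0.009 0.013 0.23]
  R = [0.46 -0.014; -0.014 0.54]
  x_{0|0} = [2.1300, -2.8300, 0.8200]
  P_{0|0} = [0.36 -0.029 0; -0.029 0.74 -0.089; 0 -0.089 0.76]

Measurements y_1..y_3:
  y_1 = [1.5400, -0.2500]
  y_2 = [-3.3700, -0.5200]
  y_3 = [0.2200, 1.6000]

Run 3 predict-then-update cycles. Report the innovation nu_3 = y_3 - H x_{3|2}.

step 1: x^-=[2.6291, -2.7203, -0.1769]  P^-=[0.9502 -0.1200 -0.3301; -0.1200 0.7577 0.1812; -0.3301 0.1812 1.3559]  S=[1.8130 -0.1456; -0.1456 1.3066]  K=[0.5944 0.0841; -0.1741 0.5157; -0.4092 -0.2205]  nu=[-1.9476, 2.2875]  x^+=[1.6637, -1.2015, 0.1158]  P^+=[0.3150 0.0535 0.1111; 0.0535 0.3291 0.1755; 0.1111 0.1755 1.0150]
step 2: x^-=[2.0733, -1.2389, -0.5309]  P^-=[0.8275 -0.0353 -0.2342; -0.0353 0.4397 0.3909; -0.2342 0.3909 1.7859]  S=[1.6198 -0.0041; -0.0041 0.9085]  K=[0.5523 0.0839; -0.1602 0.3565; -0.4820 -0.1548]  nu=[-5.9424, 0.4613]  x^+=[-1.1701, -0.1222, 2.2616]  P^+=[0.3274 0.0816 0.2083; 0.0816 0.2822 0.3154; 0.2083 0.3154 1.3885]
step 3: x^-=[-1.9003, 0.2061, 2.9763]  P^-=[0.8109 -0.0273 -0.2112; -0.0273 0.4232 0.5685; -0.2112 0.5685 2.3546]  S=[1.6443 0.0133; 0.0133 0.8369]  K=[0.5283 0.0805; -0.1793 0.3099; -0.5747 -0.1401]  nu=[2.8965, 2.3521]  x^+=[-0.1806, 0.4156, 0.9822]  P^+=[0.3454 0.1056 0.2991; 0.1056 0.2914 0.4374; 0.2991 0.4374 1.7930]

innov = [2.8965, 2.3521]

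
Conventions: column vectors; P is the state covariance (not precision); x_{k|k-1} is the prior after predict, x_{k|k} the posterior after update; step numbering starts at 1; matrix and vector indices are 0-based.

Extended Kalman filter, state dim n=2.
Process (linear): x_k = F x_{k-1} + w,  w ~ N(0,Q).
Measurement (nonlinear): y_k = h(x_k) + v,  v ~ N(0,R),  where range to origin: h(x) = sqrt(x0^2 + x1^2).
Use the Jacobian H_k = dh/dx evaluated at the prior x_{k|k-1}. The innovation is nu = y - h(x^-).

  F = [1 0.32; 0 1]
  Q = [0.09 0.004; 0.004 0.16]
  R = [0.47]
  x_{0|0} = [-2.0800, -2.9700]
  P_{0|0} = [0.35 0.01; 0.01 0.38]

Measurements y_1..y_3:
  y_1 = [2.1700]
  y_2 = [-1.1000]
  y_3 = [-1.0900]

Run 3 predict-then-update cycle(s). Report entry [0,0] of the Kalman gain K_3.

step 1: x^-=[-3.0304, -2.9700]  P^-=[0.4853 0.1356; 0.1356 0.5400]  H_jac=[-0.7142 -0.7000]  S=[1.1177]  K=[-0.3950; -0.4248]  nu=[-2.0731]  x^+=[-2.2114, -2.0893]  P^+=[0.3109 -0.0520; -0.0520 0.3383]
step 2: x^-=[-2.8800, -2.0893]  P^-=[0.4023 0.0603; 0.0603 0.4983]  H_jac=[-0.8094 -0.5872]  S=[0.9627]  K=[-0.3750; -0.3546]  nu=[-4.6580]  x^+=[-1.1332, -0.4374]  P^+=[0.2669 -0.0677; -0.0677 0.3772]
step 3: x^-=[-1.2732, -0.4374]  P^-=[0.3522 0.0570; 0.0570 0.5372]  H_jac=[-0.9457 -0.3249]  S=[0.8767]  K=[-0.4010; -0.2606]  nu=[-2.4362]  x^+=[-0.2962, 0.1974]  P^+=[0.2112 -0.0346; -0.0346 0.4777]

K[0,0] = -0.4010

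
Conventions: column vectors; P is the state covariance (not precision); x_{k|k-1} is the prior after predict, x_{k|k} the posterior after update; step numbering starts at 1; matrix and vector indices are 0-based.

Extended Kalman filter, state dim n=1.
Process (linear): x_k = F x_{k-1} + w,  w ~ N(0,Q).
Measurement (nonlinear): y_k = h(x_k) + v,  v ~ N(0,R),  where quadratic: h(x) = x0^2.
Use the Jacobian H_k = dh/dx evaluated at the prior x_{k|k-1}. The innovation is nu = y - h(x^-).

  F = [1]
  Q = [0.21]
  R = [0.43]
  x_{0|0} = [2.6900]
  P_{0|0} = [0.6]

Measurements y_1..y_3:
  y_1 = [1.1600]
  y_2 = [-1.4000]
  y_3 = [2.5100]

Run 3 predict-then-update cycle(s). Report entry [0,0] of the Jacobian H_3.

H_jac[0,0] = 1.0918

step 1: x^-=[2.6900]  P^-=[0.8100]  H_jac=[5.3800]  S=[23.8750]  K=[0.1825]  nu=[-6.0761]  x^+=[1.5810]  P^+=[0.0146]
step 2: x^-=[1.5810]  P^-=[0.2246]  H_jac=[3.1619]  S=[2.6754]  K=[0.2654]  nu=[-3.8994]  x^+=[0.5459]  P^+=[0.0361]
step 3: x^-=[0.5459]  P^-=[0.2461]  H_jac=[1.0918]  S=[0.7234]  K=[0.3715]  nu=[2.2120]  x^+=[1.3676]  P^+=[0.1463]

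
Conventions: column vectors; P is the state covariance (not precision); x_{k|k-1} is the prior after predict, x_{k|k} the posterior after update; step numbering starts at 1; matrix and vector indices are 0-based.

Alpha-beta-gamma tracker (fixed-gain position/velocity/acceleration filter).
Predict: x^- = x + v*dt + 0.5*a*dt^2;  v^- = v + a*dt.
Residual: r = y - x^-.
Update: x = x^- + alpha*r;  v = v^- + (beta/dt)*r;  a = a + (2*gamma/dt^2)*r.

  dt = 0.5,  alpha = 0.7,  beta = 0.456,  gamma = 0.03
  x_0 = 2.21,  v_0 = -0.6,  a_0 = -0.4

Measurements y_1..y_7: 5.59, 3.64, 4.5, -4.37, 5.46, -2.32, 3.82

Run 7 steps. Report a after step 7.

a_post = 0.6897

step 1: x_pred=1.8600  r=3.7300  x^+=4.4710  v^+=2.6018  a^+=0.4952
step 2: x_pred=5.8338  r=-2.1938  x^+=4.2981  v^+=0.8486  a^+=-0.0313
step 3: x_pred=4.7185  r=-0.2185  x^+=4.5656  v^+=0.6337  a^+=-0.0838
step 4: x_pred=4.8719  r=-9.2419  x^+=-1.5974  v^+=-7.8368  a^+=-2.3018
step 5: x_pred=-5.8036  r=11.2636  x^+=2.0809  v^+=1.2846  a^+=0.4014
step 6: x_pred=2.7734  r=-5.0934  x^+=-0.7920  v^+=-3.1599  a^+=-0.8210
step 7: x_pred=-2.4745  r=6.2945  x^+=1.9316  v^+=2.1703  a^+=0.6897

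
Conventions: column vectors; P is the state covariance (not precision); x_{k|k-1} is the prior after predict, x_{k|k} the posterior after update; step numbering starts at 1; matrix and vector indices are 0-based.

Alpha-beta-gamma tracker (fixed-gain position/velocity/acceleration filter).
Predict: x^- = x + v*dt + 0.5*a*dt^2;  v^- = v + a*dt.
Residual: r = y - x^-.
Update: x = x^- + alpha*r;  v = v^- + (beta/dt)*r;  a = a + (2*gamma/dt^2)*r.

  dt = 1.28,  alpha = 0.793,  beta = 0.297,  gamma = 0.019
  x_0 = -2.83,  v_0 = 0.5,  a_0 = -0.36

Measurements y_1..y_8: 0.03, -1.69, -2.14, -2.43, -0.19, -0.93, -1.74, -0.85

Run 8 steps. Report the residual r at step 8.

resid = 2.1375

step 1: x_pred=-2.4849  r=2.5149  x^+=-0.4906  v^+=0.6227  a^+=-0.3017
step 2: x_pred=0.0594  r=-1.7494  x^+=-1.3279  v^+=-0.1693  a^+=-0.3422
step 3: x_pred=-1.8250  r=-0.3150  x^+=-2.0748  v^+=-0.6805  a^+=-0.3496
step 4: x_pred=-3.2322  r=0.8022  x^+=-2.5960  v^+=-0.9418  a^+=-0.3309
step 5: x_pred=-4.0726  r=3.8826  x^+=-0.9937  v^+=-0.4645  a^+=-0.2409
step 6: x_pred=-1.7856  r=0.8556  x^+=-1.1071  v^+=-0.5743  a^+=-0.2211
step 7: x_pred=-2.0233  r=0.2833  x^+=-1.7986  v^+=-0.7915  a^+=-0.2145
step 8: x_pred=-2.9875  r=2.1375  x^+=-1.2925  v^+=-0.5701  a^+=-0.1649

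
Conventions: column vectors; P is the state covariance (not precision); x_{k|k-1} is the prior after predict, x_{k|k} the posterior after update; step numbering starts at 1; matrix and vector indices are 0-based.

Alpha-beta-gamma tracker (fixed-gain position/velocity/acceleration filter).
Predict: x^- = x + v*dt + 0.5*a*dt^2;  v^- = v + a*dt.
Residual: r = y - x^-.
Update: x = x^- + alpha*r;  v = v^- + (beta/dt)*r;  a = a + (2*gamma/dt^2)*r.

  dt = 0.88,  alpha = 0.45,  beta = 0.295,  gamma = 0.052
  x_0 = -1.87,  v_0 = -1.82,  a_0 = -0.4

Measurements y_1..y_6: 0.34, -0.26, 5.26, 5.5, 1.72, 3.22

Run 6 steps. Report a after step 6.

step 1: x_pred=-3.6265  r=3.9665  x^+=-1.8416  v^+=-0.8423  a^+=0.1327
step 2: x_pred=-2.5314  r=2.2714  x^+=-1.5093  v^+=0.0359  a^+=0.4377
step 3: x_pred=-1.3082  r=6.5682  x^+=1.6475  v^+=2.6229  a^+=1.3198
step 4: x_pred=4.4667  r=1.0333  x^+=4.9317  v^+=4.1308  a^+=1.4586
step 5: x_pred=9.1315  r=-7.4115  x^+=5.7963  v^+=2.9298  a^+=0.4632
step 6: x_pred=8.5539  r=-5.3339  x^+=6.1537  v^+=1.5494  a^+=-0.2531

a_post = -0.2531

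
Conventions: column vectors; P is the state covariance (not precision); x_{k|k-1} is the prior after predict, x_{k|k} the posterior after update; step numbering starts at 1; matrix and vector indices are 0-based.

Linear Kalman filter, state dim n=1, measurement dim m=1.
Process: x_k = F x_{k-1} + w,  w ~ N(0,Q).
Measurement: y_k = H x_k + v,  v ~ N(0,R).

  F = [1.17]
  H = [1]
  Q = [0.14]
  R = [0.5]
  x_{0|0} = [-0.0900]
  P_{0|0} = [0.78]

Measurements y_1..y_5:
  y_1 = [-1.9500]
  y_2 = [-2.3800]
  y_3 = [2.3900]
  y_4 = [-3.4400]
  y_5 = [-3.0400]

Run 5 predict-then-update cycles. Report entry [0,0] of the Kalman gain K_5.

K[0,0] = 0.4890

step 1: x^-=[-0.1053]  P^-=[1.2077]  S=[1.7077]  K=[0.7072]  nu=[-1.8447]  x^+=[-1.4099]  P^+=[0.3536]
step 2: x^-=[-1.6496]  P^-=[0.6241]  S=[1.1241]  K=[0.5552]  nu=[-0.7304]  x^+=[-2.0551]  P^+=[0.2776]
step 3: x^-=[-2.4045]  P^-=[0.5200]  S=[1.0200]  K=[0.5098]  nu=[4.7945]  x^+=[0.0398]  P^+=[0.2549]
step 4: x^-=[0.0465]  P^-=[0.4889]  S=[0.9889]  K=[0.4944]  nu=[-3.4865]  x^+=[-1.6772]  P^+=[0.2472]
step 5: x^-=[-1.9624]  P^-=[0.4784]  S=[0.9784]  K=[0.4890]  nu=[-1.0776]  x^+=[-2.4893]  P^+=[0.2445]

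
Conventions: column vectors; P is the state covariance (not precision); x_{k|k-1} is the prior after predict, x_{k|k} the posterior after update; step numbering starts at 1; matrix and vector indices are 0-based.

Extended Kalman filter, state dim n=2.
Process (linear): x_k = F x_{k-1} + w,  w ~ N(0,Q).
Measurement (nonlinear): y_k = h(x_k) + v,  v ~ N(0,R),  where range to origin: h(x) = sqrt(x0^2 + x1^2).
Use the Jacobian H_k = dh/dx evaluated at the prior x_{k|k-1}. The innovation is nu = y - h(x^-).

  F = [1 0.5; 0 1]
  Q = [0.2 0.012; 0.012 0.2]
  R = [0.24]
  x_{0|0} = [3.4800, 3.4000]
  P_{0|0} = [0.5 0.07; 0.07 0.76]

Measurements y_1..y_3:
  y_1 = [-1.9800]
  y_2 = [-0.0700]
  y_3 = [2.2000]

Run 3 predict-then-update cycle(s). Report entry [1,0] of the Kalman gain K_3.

K[1,0] = -0.3777

step 1: x^-=[5.1800, 3.4000]  P^-=[0.9600 0.4620; 0.4620 0.9600]  H_jac=[0.8360 0.5487]  S=[1.6239]  K=[0.6503; 0.5622]  nu=[-8.1762]  x^+=[-0.1373, -1.1970]  P^+=[0.2732 -0.1318; -0.1318 0.4467]
step 2: x^-=[-0.7358, -1.1970]  P^-=[0.4531 0.1036; 0.1036 0.6467]  H_jac=[-0.5237 -0.8519]  S=[0.9260]  K=[-0.3515; -0.6535]  nu=[-1.4751]  x^+=[-0.2173, -0.2330]  P^+=[0.3387 -0.1092; -0.1092 0.2512]
step 3: x^-=[-0.3338, -0.2330]  P^-=[0.4923 0.0284; 0.0284 0.4512]  H_jac=[-0.8200 -0.5724]  S=[0.7455]  K=[-0.5633; -0.3777]  nu=[1.7929]  x^+=[-1.3437, -0.9102]  P^+=[0.2558 -0.1302; -0.1302 0.3448]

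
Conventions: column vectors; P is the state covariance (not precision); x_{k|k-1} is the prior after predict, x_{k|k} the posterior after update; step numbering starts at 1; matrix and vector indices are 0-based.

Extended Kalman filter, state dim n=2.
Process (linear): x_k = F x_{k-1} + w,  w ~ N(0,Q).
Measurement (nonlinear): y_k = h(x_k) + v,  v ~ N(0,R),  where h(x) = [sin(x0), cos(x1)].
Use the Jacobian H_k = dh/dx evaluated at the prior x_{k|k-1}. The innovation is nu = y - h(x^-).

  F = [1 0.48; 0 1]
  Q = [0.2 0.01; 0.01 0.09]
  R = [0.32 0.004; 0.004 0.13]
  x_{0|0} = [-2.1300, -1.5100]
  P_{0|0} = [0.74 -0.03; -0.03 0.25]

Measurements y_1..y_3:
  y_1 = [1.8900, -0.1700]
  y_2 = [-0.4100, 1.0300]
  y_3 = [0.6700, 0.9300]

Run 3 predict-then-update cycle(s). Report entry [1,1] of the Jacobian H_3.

step 1: x^-=[-2.8548, -1.5100]  P^-=[0.9688 0.1000; 0.1000 0.3400]  H_jac=[-0.9592 0.0000; 0.0000 0.9982]  S=[1.2113 -0.0917; -0.0917 0.4687]  K=[-0.7623 0.0637; -0.0247 0.7192]  nu=[2.1729, -0.2308]  x^+=[-4.5259, -1.7297]  P^+=[0.2541 0.0052; 0.0052 0.0936]
step 2: x^-=[-5.3562, -1.7297]  P^-=[0.4807 0.0602; 0.0602 0.1836]  H_jac=[0.6002 0.0000; 0.0000 0.9874]  S=[0.4932 0.0397; 0.0397 0.3090]  K=[0.5755 0.1184; 0.0263 0.5833]  nu=[-1.2098, 1.1882]  x^+=[-5.9117, -1.0685]  P^+=[0.3076 0.0179; 0.0179 0.0769]
step 3: x^-=[-6.4246, -1.0685]  P^-=[0.5425 0.0648; 0.0648 0.1669]  H_jac=[0.9900 0.0000; 0.0000 0.8765]  S=[0.8517 0.0603; 0.0603 0.2582]  K=[0.6253 0.0741; 0.0359 0.5581]  nu=[0.8110, 0.4485]  x^+=[-5.8842, -0.7890]  P^+=[0.2024 0.0138; 0.0138 0.0829]

H_jac[1,1] = 0.8765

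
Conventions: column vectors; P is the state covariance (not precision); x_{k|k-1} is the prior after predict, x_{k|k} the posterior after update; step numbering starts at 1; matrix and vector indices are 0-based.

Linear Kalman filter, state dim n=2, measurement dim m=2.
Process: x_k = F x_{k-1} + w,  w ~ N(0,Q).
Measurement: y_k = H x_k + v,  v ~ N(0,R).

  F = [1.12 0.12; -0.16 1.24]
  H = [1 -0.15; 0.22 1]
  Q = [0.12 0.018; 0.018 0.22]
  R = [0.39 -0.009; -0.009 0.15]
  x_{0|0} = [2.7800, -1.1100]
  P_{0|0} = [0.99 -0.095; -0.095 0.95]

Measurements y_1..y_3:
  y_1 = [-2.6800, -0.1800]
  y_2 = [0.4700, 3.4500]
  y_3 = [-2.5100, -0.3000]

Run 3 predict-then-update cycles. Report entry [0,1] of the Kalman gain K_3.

K[0,1] = 0.0867

step 1: x^-=[2.9804, -1.8212]  P^-=[1.3500 -0.1482; -0.1482 1.7438]  S=[1.8237 -0.1168; -0.1168 1.8939]  K=[0.7605 0.1255; -0.1674 0.8932]  nu=[-5.9336, 0.9855]  x^+=[-1.4083, 0.0526]  P^+=[0.2878 -0.0513; -0.0513 0.1468]
step 2: x^-=[-1.5710, 0.2906]  P^-=[0.4693 -0.0820; -0.0820 0.4734]  S=[0.8945 -0.0561; -0.0561 0.6100]  K=[0.5437 0.0848; -0.1250 0.7350]  nu=[2.0846, 3.5051]  x^+=[-0.1405, 2.6061]  P^+=[0.2057 -0.0374; -0.0374 0.1196]
step 3: x^-=[0.1553, 3.2541]  P^-=[0.3696 -0.0523; -0.0523 0.4240]  S=[0.7849 -0.0419; -0.0419 0.5689]  K=[0.4856 0.0867; -0.1094 0.7171]  nu=[-2.1772, -3.5882]  x^+=[-1.2131, 0.9194]  P^+=[0.1838 -0.0318; -0.0318 0.1155]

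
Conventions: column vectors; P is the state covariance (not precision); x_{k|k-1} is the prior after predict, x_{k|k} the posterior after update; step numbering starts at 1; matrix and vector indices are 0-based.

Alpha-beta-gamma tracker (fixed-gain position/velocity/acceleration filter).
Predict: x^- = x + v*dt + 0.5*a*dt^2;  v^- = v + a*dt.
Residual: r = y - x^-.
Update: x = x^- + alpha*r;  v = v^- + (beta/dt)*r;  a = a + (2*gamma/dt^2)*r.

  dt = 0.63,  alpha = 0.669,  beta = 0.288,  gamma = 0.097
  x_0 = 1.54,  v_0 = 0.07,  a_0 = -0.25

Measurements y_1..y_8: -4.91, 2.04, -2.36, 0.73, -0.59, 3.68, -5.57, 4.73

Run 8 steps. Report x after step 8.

x_post = 2.5137

step 1: x_pred=1.5345  r=-6.4445  x^+=-2.7769  v^+=-3.0336  a^+=-3.4000
step 2: x_pred=-5.3627  r=7.4027  x^+=-0.4103  v^+=-1.7914  a^+=0.2184
step 3: x_pred=-1.4956  r=-0.8644  x^+=-2.0739  v^+=-2.0490  a^+=-0.2041
step 4: x_pred=-3.4053  r=4.1353  x^+=-0.6388  v^+=-0.2872  a^+=1.8171
step 5: x_pred=-0.4591  r=-0.1309  x^+=-0.5467  v^+=0.7977  a^+=1.7532
step 6: x_pred=0.3038  r=3.3762  x^+=2.5625  v^+=3.4456  a^+=3.4034
step 7: x_pred=5.4086  r=-10.9786  x^+=-1.9361  v^+=0.5710  a^+=-1.9628
step 8: x_pred=-1.9659  r=6.6959  x^+=2.5137  v^+=2.3954  a^+=1.3100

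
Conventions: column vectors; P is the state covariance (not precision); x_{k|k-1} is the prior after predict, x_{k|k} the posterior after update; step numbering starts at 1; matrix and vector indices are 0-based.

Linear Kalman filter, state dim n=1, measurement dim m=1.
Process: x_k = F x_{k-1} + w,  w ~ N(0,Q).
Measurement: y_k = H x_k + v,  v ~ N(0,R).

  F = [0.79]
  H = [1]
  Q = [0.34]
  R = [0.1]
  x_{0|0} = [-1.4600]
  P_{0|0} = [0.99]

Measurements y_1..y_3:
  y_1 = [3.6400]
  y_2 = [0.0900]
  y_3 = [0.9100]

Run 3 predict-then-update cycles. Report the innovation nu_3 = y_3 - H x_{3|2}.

innov = [0.4526]

step 1: x^-=[-1.1534]  P^-=[0.9579]  S=[1.0579]  K=[0.9055]  nu=[4.7934]  x^+=[3.1869]  P^+=[0.0905]
step 2: x^-=[2.5176]  P^-=[0.3965]  S=[0.4965]  K=[0.7986]  nu=[-2.4276]  x^+=[0.5789]  P^+=[0.0799]
step 3: x^-=[0.4574]  P^-=[0.3898]  S=[0.4898]  K=[0.7959]  nu=[0.4526]  x^+=[0.8176]  P^+=[0.0796]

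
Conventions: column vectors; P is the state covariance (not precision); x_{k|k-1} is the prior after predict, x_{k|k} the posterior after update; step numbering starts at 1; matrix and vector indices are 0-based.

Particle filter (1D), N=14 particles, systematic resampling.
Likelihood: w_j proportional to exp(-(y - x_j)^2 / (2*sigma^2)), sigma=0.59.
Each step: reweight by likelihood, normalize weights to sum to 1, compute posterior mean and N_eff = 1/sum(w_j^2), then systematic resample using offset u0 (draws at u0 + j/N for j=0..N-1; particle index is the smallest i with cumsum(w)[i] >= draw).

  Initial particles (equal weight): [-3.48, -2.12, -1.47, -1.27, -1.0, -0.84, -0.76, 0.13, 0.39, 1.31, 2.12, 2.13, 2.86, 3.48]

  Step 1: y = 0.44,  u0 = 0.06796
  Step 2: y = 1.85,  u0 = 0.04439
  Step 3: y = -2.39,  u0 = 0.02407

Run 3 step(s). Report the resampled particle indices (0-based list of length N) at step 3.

resampled_idx = [0, 0, 0, 0, 0, 0, 0, 1, 1, 1, 1, 1, 1, 1]

step 1: w=[0.0000, 0.0000, 0.0021, 0.0059, 0.0201, 0.0375, 0.0499, 0.3441, 0.3936, 0.1332, 0.0069, 0.0065, 0.0001, 0.0000]  mean=0.3012  Neff=3.3840  idx=[6, 7, 7, 7, 7, 7, 8, 8, 8, 8, 8, 9, 9, 11]
step 2: w=[0.0000, 0.0057, 0.0057, 0.0057, 0.0057, 0.0057, 0.0186, 0.0186, 0.0186, 0.0186, 0.0186, 0.2616, 0.2616, 0.3553]  mean=1.4822  Neff=3.7733  idx=[6, 10, 11, 11, 11, 12, 12, 12, 12, 13, 13, 13, 13, 13]
step 3: w=[0.4997, 0.4997, 0.0001, 0.0001, 0.0001, 0.0001, 0.0001, 0.0001, 0.0001, 0.0000, 0.0000, 0.0000, 0.0000, 0.0000]  mean=0.3906  Neff=2.0027  idx=[0, 0, 0, 0, 0, 0, 0, 1, 1, 1, 1, 1, 1, 1]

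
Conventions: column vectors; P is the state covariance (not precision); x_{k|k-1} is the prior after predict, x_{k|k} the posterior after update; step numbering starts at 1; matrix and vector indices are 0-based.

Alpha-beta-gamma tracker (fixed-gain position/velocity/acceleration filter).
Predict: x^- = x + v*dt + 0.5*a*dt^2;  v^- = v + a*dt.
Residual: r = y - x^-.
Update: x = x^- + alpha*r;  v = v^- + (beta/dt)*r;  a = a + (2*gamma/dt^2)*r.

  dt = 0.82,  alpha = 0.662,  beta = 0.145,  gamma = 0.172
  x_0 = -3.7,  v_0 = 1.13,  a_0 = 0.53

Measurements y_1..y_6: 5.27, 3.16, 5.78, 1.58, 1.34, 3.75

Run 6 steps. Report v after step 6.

step 1: x_pred=-2.5952  r=7.8652  x^+=2.6116  v^+=2.9554  a^+=4.5538
step 2: x_pred=6.5660  r=-3.4060  x^+=4.3112  v^+=6.0873  a^+=2.8113
step 3: x_pred=10.2480  r=-4.4680  x^+=7.2902  v^+=7.6025  a^+=0.5255
step 4: x_pred=13.7009  r=-12.1209  x^+=5.6769  v^+=5.8901  a^+=-5.6755
step 5: x_pred=8.5986  r=-7.2586  x^+=3.7934  v^+=-0.0474  a^+=-9.3891
step 6: x_pred=0.5980  r=3.1520  x^+=2.6846  v^+=-7.1890  a^+=-7.7765

v_post = -7.1890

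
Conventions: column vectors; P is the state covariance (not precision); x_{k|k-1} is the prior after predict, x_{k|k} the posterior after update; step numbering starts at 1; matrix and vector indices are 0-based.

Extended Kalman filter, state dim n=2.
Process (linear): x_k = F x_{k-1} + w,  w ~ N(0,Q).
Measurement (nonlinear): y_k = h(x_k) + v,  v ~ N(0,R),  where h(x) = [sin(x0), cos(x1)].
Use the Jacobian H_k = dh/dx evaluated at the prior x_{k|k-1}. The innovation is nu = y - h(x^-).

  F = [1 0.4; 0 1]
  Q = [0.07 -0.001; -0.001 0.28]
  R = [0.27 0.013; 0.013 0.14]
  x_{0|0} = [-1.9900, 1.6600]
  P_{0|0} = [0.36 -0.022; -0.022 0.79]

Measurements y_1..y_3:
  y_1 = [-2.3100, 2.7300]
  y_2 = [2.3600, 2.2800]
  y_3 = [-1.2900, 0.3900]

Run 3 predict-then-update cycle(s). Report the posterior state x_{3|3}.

x_post = [-3.6426, 0.7481]

step 1: x^-=[-1.3260, 1.6600]  P^-=[0.5388 0.2930; 0.2930 1.0700]  H_jac=[0.2424 0.0000; 0.0000 -0.9960]  S=[0.3016 -0.0577; -0.0577 1.2015]  K=[0.3900 -0.2242; 0.0663 -0.8838]  nu=[-1.3398, 2.8191]  x^+=[-2.4804, -0.9204]  P^+=[0.4225 0.0264; 0.0264 0.1234]
step 2: x^-=[-2.8486, -0.9204]  P^-=[0.5333 0.0748; 0.0748 0.4034]  H_jac=[-0.9574 0.0000; 0.0000 0.7958]  S=[0.7588 -0.0440; -0.0440 0.3955]  K=[-0.6685 0.0761; -0.0476 0.8064]  nu=[2.6488, 1.6745]  x^+=[-4.4917, 0.3039]  P^+=[0.1875 0.0025; 0.0025 0.1411]
step 3: x^-=[-4.3702, 0.3039]  P^-=[0.2820 0.0579; 0.0579 0.4211]  H_jac=[-0.3356 0.0000; 0.0000 -0.2992]  S=[0.3018 0.0188; 0.0188 0.1777]  K=[-0.3096 -0.0647; -0.0203 -0.7069]  nu=[-2.2320, -0.5642]  x^+=[-3.6426, 0.7481]  P^+=[0.2516 0.0437; 0.0437 0.3316]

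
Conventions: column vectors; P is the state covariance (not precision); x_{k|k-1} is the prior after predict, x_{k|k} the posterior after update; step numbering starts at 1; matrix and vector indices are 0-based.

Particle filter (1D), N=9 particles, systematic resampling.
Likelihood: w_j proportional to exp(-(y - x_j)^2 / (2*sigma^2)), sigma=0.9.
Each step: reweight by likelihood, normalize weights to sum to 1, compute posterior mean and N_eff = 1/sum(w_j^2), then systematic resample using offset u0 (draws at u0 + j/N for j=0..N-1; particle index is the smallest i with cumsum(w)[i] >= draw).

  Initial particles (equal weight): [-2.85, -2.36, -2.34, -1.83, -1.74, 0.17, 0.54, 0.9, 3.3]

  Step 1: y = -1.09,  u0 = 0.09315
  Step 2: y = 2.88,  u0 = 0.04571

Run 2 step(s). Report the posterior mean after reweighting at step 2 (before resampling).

post_mean = 0.8211

step 1: w=[0.0486, 0.1216, 0.1255, 0.2347, 0.2536, 0.1235, 0.0638, 0.0286, 0.0000]  mean=-1.5089  Neff=5.7983  idx=[1, 2, 3, 3, 4, 4, 4, 5, 7]
step 2: w=[0.0000, 0.0000, 0.0000, 0.0000, 0.0000, 0.0000, 0.0000, 0.1078, 0.8921]  mean=0.8211  Neff=1.2384  idx=[7, 8, 8, 8, 8, 8, 8, 8, 8]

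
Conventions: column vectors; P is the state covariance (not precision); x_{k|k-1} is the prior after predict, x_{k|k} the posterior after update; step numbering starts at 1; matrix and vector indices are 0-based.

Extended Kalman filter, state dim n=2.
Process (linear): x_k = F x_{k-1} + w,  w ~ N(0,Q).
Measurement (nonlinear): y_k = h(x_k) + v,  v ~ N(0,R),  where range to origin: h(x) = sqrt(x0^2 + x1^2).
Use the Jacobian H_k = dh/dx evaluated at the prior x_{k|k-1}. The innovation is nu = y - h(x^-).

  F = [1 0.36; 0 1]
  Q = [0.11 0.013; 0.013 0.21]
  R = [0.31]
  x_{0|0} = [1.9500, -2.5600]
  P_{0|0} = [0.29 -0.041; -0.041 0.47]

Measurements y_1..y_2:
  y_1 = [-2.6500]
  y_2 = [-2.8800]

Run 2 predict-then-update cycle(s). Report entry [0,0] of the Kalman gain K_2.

K[0,0] = 0.5895

step 1: x^-=[1.0284, -2.5600]  P^-=[0.4314 0.1412; 0.1412 0.6800]  H_jac=[0.3728 -0.9279]  S=[0.8578]  K=[0.0347; -0.6743]  nu=[-5.4088]  x^+=[0.8406, 1.0869]  P^+=[0.4304 0.1613; 0.1613 0.2900]
step 2: x^-=[1.2319, 1.0869]  P^-=[0.6941 0.2787; 0.2787 0.5000]  H_jac=[0.7498 0.6616]  S=[1.1957]  K=[0.5895; 0.4515]  nu=[-4.5228]  x^+=[-1.4343, -0.9550]  P^+=[0.2786 -0.0395; -0.0395 0.2563]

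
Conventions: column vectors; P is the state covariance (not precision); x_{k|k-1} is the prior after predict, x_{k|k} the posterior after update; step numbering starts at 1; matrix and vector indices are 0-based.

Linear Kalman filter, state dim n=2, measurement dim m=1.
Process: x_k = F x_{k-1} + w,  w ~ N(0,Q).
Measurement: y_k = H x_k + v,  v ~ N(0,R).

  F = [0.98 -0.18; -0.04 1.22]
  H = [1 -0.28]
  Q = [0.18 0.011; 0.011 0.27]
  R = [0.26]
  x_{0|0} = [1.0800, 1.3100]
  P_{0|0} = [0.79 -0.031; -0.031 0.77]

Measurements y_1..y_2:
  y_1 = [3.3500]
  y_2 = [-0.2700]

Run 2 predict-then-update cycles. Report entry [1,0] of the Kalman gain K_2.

step 1: x^-=[0.8226, 1.5550]  P^-=[0.9746 -0.2263; -0.2263 1.4204]  S=[1.4727]  K=[0.7048; -0.4237]  nu=[2.9628]  x^+=[2.9108, 0.2995]  P^+=[0.2430 0.2135; 0.2135 1.1559]
step 2: x^-=[2.7987, 0.2490]  P^-=[0.3755 0.0044; 0.0044 1.9700]  S=[0.7875]  K=[0.4753; -0.6948]  nu=[-2.9989]  x^+=[1.3733, 2.3328]  P^+=[0.1976 0.2645; 0.2645 1.5898]

K[1,0] = -0.6948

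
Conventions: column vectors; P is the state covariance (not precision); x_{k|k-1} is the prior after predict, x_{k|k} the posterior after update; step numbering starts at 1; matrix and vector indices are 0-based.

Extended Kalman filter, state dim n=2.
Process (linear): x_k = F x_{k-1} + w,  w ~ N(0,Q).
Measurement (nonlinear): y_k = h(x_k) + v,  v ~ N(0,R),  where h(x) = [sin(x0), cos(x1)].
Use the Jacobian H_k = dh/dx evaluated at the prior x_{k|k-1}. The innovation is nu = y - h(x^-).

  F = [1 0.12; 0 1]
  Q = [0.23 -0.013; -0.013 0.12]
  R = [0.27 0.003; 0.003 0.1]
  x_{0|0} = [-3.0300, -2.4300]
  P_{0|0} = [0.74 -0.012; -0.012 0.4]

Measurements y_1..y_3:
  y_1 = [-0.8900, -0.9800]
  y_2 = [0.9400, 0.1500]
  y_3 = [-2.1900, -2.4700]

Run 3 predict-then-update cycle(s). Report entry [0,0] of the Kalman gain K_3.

step 1: x^-=[-3.3216, -2.4300]  P^-=[0.9729 0.0230; 0.0230 0.5200]  H_jac=[-0.9838 0.0000; 0.0000 0.6530]  S=[1.2117 -0.0118; -0.0118 0.3218]  K=[-0.7898 0.0178; -0.0084 1.0551]  nu=[-1.0690, -0.2227]  x^+=[-2.4813, -2.6559]  P^+=[0.2167 -0.0009; -0.0009 0.1615]
step 2: x^-=[-2.8000, -2.6559]  P^-=[0.4488 0.0055; 0.0055 0.2815]  H_jac=[-0.9422 0.0000; 0.0000 0.4668]  S=[0.6684 0.0006; 0.0006 0.1613]  K=[-0.6326 0.0182; -0.0084 0.8145]  nu=[1.2750, 1.0344]  x^+=[-3.5878, -1.8242]  P^+=[0.1812 -0.0002; -0.0002 0.1744]
step 3: x^-=[-3.8067, -1.8242]  P^-=[0.4137 0.0078; 0.0078 0.2944]  H_jac=[-0.7868 0.0000; 0.0000 0.9681]  S=[0.5261 -0.0029; -0.0029 0.3759]  K=[-0.6186 0.0152; -0.0074 0.7582]  nu=[-2.8072, -2.2193]  x^+=[-2.1039, -3.4860]  P^+=[0.2122 -0.0003; -0.0003 0.0783]

K[0,0] = -0.6186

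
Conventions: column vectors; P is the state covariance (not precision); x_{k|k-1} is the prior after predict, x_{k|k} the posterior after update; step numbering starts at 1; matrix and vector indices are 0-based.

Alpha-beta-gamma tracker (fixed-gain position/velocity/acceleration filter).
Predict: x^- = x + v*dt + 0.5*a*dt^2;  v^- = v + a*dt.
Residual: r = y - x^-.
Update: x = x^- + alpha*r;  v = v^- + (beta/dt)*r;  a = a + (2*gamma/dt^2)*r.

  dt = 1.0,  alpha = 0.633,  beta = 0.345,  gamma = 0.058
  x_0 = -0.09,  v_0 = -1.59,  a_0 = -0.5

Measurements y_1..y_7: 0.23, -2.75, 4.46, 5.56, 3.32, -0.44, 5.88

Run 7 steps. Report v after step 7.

v_post = 0.9626

step 1: x_pred=-1.9300  r=2.1600  x^+=-0.5627  v^+=-1.3448  a^+=-0.2494
step 2: x_pred=-2.0322  r=-0.7178  x^+=-2.4866  v^+=-1.8419  a^+=-0.3327
step 3: x_pred=-4.4948  r=8.9548  x^+=1.1736  v^+=0.9148  a^+=0.7061
step 4: x_pred=2.4415  r=3.1185  x^+=4.4155  v^+=2.6968  a^+=1.0678
step 5: x_pred=7.6462  r=-4.3262  x^+=4.9077  v^+=2.2721  a^+=0.5660
step 6: x_pred=7.4628  r=-7.9028  x^+=2.4603  v^+=0.1116  a^+=-0.3508
step 7: x_pred=2.3965  r=3.4835  x^+=4.6016  v^+=0.9626  a^+=0.0533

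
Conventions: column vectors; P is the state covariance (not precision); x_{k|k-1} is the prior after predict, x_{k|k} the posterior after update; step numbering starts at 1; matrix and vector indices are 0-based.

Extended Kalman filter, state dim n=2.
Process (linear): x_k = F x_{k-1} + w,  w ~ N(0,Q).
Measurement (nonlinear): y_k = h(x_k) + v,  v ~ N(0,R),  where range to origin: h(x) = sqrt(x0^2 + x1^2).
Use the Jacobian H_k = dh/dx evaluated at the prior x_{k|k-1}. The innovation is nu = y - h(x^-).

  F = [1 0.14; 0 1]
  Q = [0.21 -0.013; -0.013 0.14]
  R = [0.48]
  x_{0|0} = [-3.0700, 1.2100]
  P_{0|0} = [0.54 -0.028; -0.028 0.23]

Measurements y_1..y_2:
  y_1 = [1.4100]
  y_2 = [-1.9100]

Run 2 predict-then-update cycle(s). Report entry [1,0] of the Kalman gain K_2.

step 1: x^-=[-2.9006, 1.2100]  P^-=[0.7467 -0.0088; -0.0088 0.3700]  H_jac=[-0.9229 0.3850]  S=[1.1771]  K=[-0.5883; 0.1279]  nu=[-1.7329]  x^+=[-1.8811, 0.9883]  P^+=[0.3393 0.0798; 0.0798 0.3507]
step 2: x^-=[-1.7428, 0.9883]  P^-=[0.5785 0.1159; 0.1159 0.4907]  H_jac=[-0.8699 0.4933]  S=[0.9377]  K=[-0.4757; 0.1507]  nu=[-3.9135]  x^+=[0.1188, 0.3987]  P^+=[0.3663 0.1831; 0.1831 0.4695]

K[1,0] = 0.1507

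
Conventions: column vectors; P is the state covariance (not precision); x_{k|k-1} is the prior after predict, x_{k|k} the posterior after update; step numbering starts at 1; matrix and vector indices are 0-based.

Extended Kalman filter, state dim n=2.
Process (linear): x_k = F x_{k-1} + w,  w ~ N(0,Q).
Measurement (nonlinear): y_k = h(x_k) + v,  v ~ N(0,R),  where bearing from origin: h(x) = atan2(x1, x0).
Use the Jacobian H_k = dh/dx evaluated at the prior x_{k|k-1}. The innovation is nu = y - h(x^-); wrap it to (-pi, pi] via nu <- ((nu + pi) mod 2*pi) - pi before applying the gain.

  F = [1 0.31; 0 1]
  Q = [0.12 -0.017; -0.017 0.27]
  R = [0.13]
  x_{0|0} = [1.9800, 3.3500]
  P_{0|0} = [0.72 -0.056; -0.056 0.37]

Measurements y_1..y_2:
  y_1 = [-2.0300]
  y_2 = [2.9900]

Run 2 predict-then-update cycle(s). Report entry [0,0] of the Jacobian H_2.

step 1: x^-=[3.0185, 3.3500]  P^-=[0.8408 0.0417; 0.0417 0.6400]  H_jac=[-0.1647 0.1484]  S=[0.1649]  K=[-0.8026; 0.5345]  nu=[-2.8674]  x^+=[5.3199, 1.8173]  P^+=[0.7346 0.1124; 0.1124 0.5929]
step 2: x^-=[5.8832, 1.8173]  P^-=[0.9813 0.2792; 0.2792 0.8629]  H_jac=[-0.0479 0.1552]  S=[0.1489]  K=[-0.0249; 0.8095]  nu=[2.6904]  x^+=[5.8163, 3.9951]  P^+=[0.9812 0.2822; 0.2822 0.7653]

H_jac[0,0] = -0.0479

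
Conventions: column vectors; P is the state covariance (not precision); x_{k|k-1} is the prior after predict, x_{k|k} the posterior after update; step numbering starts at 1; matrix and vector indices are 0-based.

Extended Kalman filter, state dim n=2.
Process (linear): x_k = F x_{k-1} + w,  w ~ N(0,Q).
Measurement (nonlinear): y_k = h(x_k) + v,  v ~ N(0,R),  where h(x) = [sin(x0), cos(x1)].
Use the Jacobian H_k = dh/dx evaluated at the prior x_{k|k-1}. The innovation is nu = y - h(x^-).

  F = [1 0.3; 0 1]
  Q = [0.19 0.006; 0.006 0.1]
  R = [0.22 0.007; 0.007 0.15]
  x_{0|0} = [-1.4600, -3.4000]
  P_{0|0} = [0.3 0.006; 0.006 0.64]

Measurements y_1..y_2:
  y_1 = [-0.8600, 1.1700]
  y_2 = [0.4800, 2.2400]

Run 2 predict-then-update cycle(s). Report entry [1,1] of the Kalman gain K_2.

step 1: x^-=[-2.4800, -3.4000]  P^-=[0.5512 0.2040; 0.2040 0.7400]  H_jac=[-0.7890 0.0000; 0.0000 -0.2555]  S=[0.5631 0.0481; 0.0481 0.1983]  K=[-0.7657 -0.0770; -0.2087 -0.9029]  nu=[-0.2456, 2.1368]  x^+=[-2.4565, -5.2780]  P^+=[0.2142 0.0662; 0.0662 0.5357]
step 2: x^-=[-4.0399, -5.2780]  P^-=[0.4921 0.2329; 0.2329 0.6357]  H_jac=[-0.6229 0.0000; 0.0000 -0.8443]  S=[0.4110 0.1295; 0.1295 0.6031]  K=[-0.6899 -0.1779; -0.0779 -0.8731]  nu=[-0.3023, 1.7041]  x^+=[-4.1345, -6.7423]  P^+=[0.2456 0.0373; 0.0373 0.1558]

K[1,1] = -0.8731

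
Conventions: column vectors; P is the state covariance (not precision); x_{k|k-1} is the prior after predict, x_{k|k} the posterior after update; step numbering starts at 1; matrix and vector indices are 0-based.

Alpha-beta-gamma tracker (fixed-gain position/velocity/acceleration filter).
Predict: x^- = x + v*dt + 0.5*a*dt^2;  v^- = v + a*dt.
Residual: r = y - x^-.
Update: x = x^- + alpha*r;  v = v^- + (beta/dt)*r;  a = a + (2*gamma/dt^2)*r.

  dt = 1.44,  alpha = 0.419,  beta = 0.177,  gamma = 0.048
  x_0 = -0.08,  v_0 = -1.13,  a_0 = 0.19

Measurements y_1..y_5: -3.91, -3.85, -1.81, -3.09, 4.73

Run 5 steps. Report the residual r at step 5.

resid = 8.0784

step 1: x_pred=-1.5102  r=-2.3998  x^+=-2.5157  v^+=-1.1514  a^+=0.0789
step 2: x_pred=-4.0919  r=0.2419  x^+=-3.9905  v^+=-1.0080  a^+=0.0901
step 3: x_pred=-5.3487  r=3.5387  x^+=-3.8660  v^+=-0.4433  a^+=0.2539
step 4: x_pred=-4.2411  r=1.1511  x^+=-3.7588  v^+=0.0638  a^+=0.3072
step 5: x_pred=-3.3484  r=8.0784  x^+=0.0365  v^+=1.4992  a^+=0.6812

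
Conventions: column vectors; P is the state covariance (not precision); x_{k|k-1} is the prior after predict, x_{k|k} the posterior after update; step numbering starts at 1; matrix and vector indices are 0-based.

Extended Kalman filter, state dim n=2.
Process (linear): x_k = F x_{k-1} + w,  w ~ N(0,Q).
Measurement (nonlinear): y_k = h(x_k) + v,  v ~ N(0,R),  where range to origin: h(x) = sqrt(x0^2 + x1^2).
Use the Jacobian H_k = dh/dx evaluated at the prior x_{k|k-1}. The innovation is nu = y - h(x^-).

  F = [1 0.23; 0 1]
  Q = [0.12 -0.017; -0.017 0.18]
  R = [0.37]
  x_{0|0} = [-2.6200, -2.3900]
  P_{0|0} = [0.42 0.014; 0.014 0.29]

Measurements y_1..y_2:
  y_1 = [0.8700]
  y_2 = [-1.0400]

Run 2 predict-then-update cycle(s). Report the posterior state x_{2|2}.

x_post = [-0.5662, -0.1520]

step 1: x^-=[-3.1697, -2.3900]  P^-=[0.5618 0.0637; 0.0637 0.4700]  H_jac=[-0.7985 -0.6020]  S=[0.9598]  K=[-0.5073; -0.3478]  nu=[-3.0998]  x^+=[-1.5971, -1.3118]  P^+=[0.3148 -0.1057; -0.1057 0.3539]
step 2: x^-=[-1.8988, -1.3118]  P^-=[0.4049 -0.0413; -0.0413 0.5339]  H_jac=[-0.8227 -0.5684]  S=[0.7780]  K=[-0.3980; -0.3464]  nu=[-3.3479]  x^+=[-0.5662, -0.1520]  P^+=[0.2816 -0.1485; -0.1485 0.4405]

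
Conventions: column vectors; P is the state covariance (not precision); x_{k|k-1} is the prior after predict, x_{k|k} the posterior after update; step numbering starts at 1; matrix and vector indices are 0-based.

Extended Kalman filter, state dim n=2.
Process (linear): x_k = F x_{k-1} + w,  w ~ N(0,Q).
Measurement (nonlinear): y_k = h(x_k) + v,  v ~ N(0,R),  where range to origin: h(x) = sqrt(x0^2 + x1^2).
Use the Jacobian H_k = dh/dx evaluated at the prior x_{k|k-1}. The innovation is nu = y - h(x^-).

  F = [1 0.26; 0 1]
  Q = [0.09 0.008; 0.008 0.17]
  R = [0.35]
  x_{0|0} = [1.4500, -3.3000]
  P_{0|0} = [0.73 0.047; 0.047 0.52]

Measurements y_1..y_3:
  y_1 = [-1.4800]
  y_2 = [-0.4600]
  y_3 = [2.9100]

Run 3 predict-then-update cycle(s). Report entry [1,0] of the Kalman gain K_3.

step 1: x^-=[0.5920, -3.3000]  P^-=[0.8796 0.1902; 0.1902 0.6900]  H_jac=[0.1766 -0.9843]  S=[0.9798]  K=[-0.0326; -0.6589]  nu=[-4.8327]  x^+=[0.7493, -0.1158]  P^+=[0.8786 0.1692; 0.1692 0.2646]
step 2: x^-=[0.7192, -0.1158]  P^-=[1.0744 0.2460; 0.2460 0.4346]  H_jac=[0.9873 -0.1590]  S=[1.3310]  K=[0.7676; 0.1305]  nu=[-1.1885]  x^+=[-0.1930, -0.2710]  P^+=[0.2902 0.1126; 0.1126 0.4120]
step 3: x^-=[-0.2635, -0.2710]  P^-=[0.4667 0.2277; 0.2277 0.5820]  H_jac=[-0.6971 -0.7170]  S=[1.1036]  K=[-0.4427; -0.5219]  nu=[2.5321]  x^+=[-1.3845, -1.5926]  P^+=[0.2503 -0.0273; -0.0273 0.2813]

K[1,0] = -0.5219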